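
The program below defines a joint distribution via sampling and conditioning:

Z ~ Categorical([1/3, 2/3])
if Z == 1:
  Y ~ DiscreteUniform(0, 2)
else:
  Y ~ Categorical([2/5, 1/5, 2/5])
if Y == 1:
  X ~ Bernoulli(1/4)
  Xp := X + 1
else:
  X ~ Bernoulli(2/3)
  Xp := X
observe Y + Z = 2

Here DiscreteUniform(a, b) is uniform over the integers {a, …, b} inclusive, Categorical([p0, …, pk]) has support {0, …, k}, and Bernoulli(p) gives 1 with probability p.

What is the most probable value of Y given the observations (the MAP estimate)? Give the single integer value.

Enumerate traces; 4 have nonzero weight after conditioning:
  (Z=0, Y=2, X=0) weight 2/45
  (Z=0, Y=2, X=1) weight 4/45
  (Z=1, Y=1, X=0) weight 1/6
  (Z=1, Y=1, X=1) weight 1/18
Group by Y:
  weight(Y=1) = 2/9
  weight(Y=2) = 2/15
Total weight = 2/9 + 2/15 = 16/45
P(Y=1 | obs) = 2/9 / 16/45 = 5/8
P(Y=2 | obs) = 2/15 / 16/45 = 3/8
argmax = 1

argmax_v P(Y = v | obs) = 1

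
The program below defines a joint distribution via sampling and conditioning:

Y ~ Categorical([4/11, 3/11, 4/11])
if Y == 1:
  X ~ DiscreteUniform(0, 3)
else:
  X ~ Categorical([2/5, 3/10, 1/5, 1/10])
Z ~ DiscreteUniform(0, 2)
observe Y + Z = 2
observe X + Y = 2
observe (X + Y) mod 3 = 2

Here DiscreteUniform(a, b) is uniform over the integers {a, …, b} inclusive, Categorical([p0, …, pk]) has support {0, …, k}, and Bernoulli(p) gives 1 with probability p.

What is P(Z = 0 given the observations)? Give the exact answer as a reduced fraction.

Enumerate traces; 3 have nonzero weight after conditioning:
  (Y=0, X=2, Z=2) weight 4/165
  (Y=1, X=1, Z=1) weight 1/44
  (Y=2, X=0, Z=0) weight 8/165
Group by Z:
  weight(Z=0) = 8/165
  weight(Z=1) = 1/44
  weight(Z=2) = 4/165
Total weight = 8/165 + 1/44 + 4/165 = 21/220
P(Z=0 | obs) = 8/165 / 21/220 = 32/63
P(Z=1 | obs) = 1/44 / 21/220 = 5/21
P(Z=2 | obs) = 4/165 / 21/220 = 16/63

P(Z = 0 | obs) = 32/63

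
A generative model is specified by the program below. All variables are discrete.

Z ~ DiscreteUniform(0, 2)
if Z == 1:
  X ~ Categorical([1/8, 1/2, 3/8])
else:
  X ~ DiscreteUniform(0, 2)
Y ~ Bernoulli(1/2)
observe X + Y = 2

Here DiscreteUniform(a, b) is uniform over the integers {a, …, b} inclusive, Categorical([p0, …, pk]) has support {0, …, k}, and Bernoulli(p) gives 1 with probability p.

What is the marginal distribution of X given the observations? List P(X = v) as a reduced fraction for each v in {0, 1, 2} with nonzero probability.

P(X=1) = 28/53, P(X=2) = 25/53

Enumerate traces; 6 have nonzero weight after conditioning:
  (Z=0, X=1, Y=1) weight 1/18
  (Z=0, X=2, Y=0) weight 1/18
  (Z=1, X=1, Y=1) weight 1/12
  (Z=1, X=2, Y=0) weight 1/16
  (Z=2, X=1, Y=1) weight 1/18
  (Z=2, X=2, Y=0) weight 1/18
Group by X:
  weight(X=1) = 7/36
  weight(X=2) = 25/144
Total weight = 7/36 + 25/144 = 53/144
P(X=1 | obs) = 7/36 / 53/144 = 28/53
P(X=2 | obs) = 25/144 / 53/144 = 25/53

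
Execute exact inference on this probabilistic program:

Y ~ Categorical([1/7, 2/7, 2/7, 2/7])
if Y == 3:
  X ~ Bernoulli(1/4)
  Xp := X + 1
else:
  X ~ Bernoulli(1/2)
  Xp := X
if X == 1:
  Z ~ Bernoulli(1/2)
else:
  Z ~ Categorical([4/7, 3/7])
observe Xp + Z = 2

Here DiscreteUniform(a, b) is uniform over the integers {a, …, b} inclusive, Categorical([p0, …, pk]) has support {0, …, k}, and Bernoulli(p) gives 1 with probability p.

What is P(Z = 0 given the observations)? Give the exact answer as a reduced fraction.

Enumerate traces; 5 have nonzero weight after conditioning:
  (Y=0, X=1, Z=1) weight 1/28
  (Y=1, X=1, Z=1) weight 1/14
  (Y=2, X=1, Z=1) weight 1/14
  (Y=3, X=0, Z=1) weight 9/98
  (Y=3, X=1, Z=0) weight 1/28
Group by Z:
  weight(Z=0) = 1/28
  weight(Z=1) = 53/196
Total weight = 1/28 + 53/196 = 15/49
P(Z=0 | obs) = 1/28 / 15/49 = 7/60
P(Z=1 | obs) = 53/196 / 15/49 = 53/60

P(Z = 0 | obs) = 7/60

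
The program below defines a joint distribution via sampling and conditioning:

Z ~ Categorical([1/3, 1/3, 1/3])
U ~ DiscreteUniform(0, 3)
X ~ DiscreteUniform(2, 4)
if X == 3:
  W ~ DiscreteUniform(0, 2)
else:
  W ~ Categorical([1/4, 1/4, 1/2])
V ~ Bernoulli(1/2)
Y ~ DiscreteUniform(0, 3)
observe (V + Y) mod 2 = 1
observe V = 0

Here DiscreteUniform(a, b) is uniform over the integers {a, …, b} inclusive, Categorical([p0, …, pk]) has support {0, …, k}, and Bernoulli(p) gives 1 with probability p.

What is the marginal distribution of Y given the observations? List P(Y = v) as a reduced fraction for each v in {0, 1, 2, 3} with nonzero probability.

Enumerate traces; 216 have nonzero weight after conditioning:
  (Z=0, U=0, X=2, W=0, V=0, Y=1) weight 1/1152
  (Z=0, U=0, X=2, W=0, V=0, Y=3) weight 1/1152
  (Z=0, U=0, X=2, W=1, V=0, Y=1) weight 1/1152
  (Z=0, U=0, X=2, W=1, V=0, Y=3) weight 1/1152
  (Z=0, U=0, X=2, W=2, V=0, Y=1) weight 1/576
  (Z=0, U=0, X=2, W=2, V=0, Y=3) weight 1/576
  (Z=0, U=0, X=3, W=0, V=0, Y=1) weight 1/864
  (Z=0, U=0, X=3, W=0, V=0, Y=3) weight 1/864
  … 208 more
Group by Y:
  weight(Y=1) = 1/8
  weight(Y=3) = 1/8
Total weight = 1/8 + 1/8 = 1/4
P(Y=1 | obs) = 1/8 / 1/4 = 1/2
P(Y=3 | obs) = 1/8 / 1/4 = 1/2

P(Y=1) = 1/2, P(Y=3) = 1/2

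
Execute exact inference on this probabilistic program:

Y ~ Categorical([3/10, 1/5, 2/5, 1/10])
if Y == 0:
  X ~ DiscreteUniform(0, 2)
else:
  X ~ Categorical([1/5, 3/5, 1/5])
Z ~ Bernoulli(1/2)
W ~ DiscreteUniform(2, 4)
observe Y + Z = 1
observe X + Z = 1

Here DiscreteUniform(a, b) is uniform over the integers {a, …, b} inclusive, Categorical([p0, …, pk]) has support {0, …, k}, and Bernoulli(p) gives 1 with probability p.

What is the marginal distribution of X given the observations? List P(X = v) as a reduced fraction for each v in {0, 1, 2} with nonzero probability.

Enumerate traces; 6 have nonzero weight after conditioning:
  (Y=0, X=0, Z=1, W=2) weight 1/60
  (Y=0, X=0, Z=1, W=3) weight 1/60
  (Y=0, X=0, Z=1, W=4) weight 1/60
  (Y=1, X=1, Z=0, W=2) weight 1/50
  (Y=1, X=1, Z=0, W=3) weight 1/50
  (Y=1, X=1, Z=0, W=4) weight 1/50
Group by X:
  weight(X=0) = 1/20
  weight(X=1) = 3/50
Total weight = 1/20 + 3/50 = 11/100
P(X=0 | obs) = 1/20 / 11/100 = 5/11
P(X=1 | obs) = 3/50 / 11/100 = 6/11

P(X=0) = 5/11, P(X=1) = 6/11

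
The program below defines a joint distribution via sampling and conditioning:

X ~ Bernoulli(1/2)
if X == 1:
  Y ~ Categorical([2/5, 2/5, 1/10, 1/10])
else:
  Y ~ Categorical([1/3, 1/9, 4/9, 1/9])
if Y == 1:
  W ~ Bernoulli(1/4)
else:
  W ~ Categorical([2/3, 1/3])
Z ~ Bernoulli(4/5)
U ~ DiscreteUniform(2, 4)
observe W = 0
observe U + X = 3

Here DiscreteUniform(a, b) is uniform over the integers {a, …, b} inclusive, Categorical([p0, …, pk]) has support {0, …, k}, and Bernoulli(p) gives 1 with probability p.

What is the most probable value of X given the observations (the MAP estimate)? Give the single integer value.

Enumerate traces; 16 have nonzero weight after conditioning:
  (X=0, Y=0, W=0, Z=0, U=3) weight 1/135
  (X=0, Y=0, W=0, Z=1, U=3) weight 4/135
  (X=0, Y=1, W=0, Z=0, U=3) weight 1/360
  (X=0, Y=1, W=0, Z=1, U=3) weight 1/90
  (X=0, Y=2, W=0, Z=0, U=3) weight 4/405
  (X=0, Y=2, W=0, Z=1, U=3) weight 16/405
  (X=0, Y=3, W=0, Z=0, U=3) weight 1/405
  (X=0, Y=3, W=0, Z=1, U=3) weight 4/405
  (X=1, Y=0, W=0, Z=0, U=2) weight 2/225
  … 7 more
Group by X:
  weight(X=0) = 73/648
  weight(X=1) = 7/60
Total weight = 73/648 + 7/60 = 743/3240
P(X=0 | obs) = 73/648 / 743/3240 = 365/743
P(X=1 | obs) = 7/60 / 743/3240 = 378/743
argmax = 1

argmax_v P(X = v | obs) = 1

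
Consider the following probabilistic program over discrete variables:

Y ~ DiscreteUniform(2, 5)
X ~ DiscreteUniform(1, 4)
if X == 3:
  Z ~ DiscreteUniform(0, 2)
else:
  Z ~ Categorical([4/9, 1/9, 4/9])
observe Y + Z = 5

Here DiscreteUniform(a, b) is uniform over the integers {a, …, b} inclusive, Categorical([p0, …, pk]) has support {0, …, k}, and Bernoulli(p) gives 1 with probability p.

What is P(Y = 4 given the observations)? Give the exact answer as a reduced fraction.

Enumerate traces; 12 have nonzero weight after conditioning:
  (Y=3, X=1, Z=2) weight 1/36
  (Y=3, X=2, Z=2) weight 1/36
  (Y=3, X=3, Z=2) weight 1/48
  (Y=3, X=4, Z=2) weight 1/36
  (Y=4, X=1, Z=1) weight 1/144
  (Y=4, X=2, Z=1) weight 1/144
  (Y=4, X=3, Z=1) weight 1/48
  (Y=4, X=4, Z=1) weight 1/144
  (Y=5, X=1, Z=0) weight 1/36
  … 3 more
Group by Y:
  weight(Y=3) = 5/48
  weight(Y=4) = 1/24
  weight(Y=5) = 5/48
Total weight = 5/48 + 1/24 + 5/48 = 1/4
P(Y=3 | obs) = 5/48 / 1/4 = 5/12
P(Y=4 | obs) = 1/24 / 1/4 = 1/6
P(Y=5 | obs) = 5/48 / 1/4 = 5/12

P(Y = 4 | obs) = 1/6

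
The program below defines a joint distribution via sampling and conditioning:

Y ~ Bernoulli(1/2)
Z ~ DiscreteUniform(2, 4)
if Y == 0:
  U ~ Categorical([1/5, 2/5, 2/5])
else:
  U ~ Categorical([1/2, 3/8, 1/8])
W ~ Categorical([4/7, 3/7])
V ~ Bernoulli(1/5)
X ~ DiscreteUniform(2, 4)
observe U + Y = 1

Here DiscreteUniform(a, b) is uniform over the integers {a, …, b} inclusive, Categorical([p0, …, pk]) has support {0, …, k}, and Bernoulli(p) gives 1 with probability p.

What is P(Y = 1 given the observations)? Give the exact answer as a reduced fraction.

Enumerate traces; 72 have nonzero weight after conditioning:
  (Y=0, Z=2, U=1, W=0, V=0, X=2) weight 16/1575
  (Y=0, Z=2, U=1, W=0, V=0, X=3) weight 16/1575
  (Y=0, Z=2, U=1, W=0, V=0, X=4) weight 16/1575
  (Y=0, Z=2, U=1, W=0, V=1, X=2) weight 4/1575
  (Y=0, Z=2, U=1, W=0, V=1, X=3) weight 4/1575
  (Y=0, Z=2, U=1, W=0, V=1, X=4) weight 4/1575
  (Y=0, Z=2, U=1, W=1, V=0, X=2) weight 4/525
  (Y=0, Z=2, U=1, W=1, V=0, X=3) weight 4/525
  (Y=1, Z=2, U=0, W=0, V=0, X=2) weight 4/315
  … 63 more
Group by Y:
  weight(Y=0) = 1/5
  weight(Y=1) = 1/4
Total weight = 1/5 + 1/4 = 9/20
P(Y=0 | obs) = 1/5 / 9/20 = 4/9
P(Y=1 | obs) = 1/4 / 9/20 = 5/9

P(Y = 1 | obs) = 5/9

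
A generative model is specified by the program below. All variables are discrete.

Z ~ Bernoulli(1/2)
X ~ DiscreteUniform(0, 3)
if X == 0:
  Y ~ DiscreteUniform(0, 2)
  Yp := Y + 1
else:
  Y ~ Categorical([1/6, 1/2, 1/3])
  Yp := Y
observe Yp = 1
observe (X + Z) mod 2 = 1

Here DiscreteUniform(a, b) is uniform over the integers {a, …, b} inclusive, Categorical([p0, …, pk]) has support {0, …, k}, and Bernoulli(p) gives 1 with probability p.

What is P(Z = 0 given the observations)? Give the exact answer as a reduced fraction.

Enumerate traces; 4 have nonzero weight after conditioning:
  (Z=0, X=1, Y=1) weight 1/16
  (Z=0, X=3, Y=1) weight 1/16
  (Z=1, X=0, Y=0) weight 1/24
  (Z=1, X=2, Y=1) weight 1/16
Group by Z:
  weight(Z=0) = 1/8
  weight(Z=1) = 5/48
Total weight = 1/8 + 5/48 = 11/48
P(Z=0 | obs) = 1/8 / 11/48 = 6/11
P(Z=1 | obs) = 5/48 / 11/48 = 5/11

P(Z = 0 | obs) = 6/11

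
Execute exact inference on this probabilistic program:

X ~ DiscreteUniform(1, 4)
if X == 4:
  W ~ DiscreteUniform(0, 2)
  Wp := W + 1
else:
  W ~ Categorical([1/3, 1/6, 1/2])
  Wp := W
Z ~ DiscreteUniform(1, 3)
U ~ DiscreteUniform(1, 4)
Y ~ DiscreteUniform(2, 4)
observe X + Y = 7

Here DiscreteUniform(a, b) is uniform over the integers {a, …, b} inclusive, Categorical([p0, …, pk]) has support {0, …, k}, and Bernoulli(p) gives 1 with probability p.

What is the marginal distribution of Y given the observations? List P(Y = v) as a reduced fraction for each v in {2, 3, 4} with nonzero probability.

P(Y=3) = 1/2, P(Y=4) = 1/2

Enumerate traces; 72 have nonzero weight after conditioning:
  (X=3, W=0, Z=1, U=1, Y=4) weight 1/432
  (X=3, W=0, Z=1, U=2, Y=4) weight 1/432
  (X=3, W=0, Z=1, U=3, Y=4) weight 1/432
  (X=3, W=0, Z=1, U=4, Y=4) weight 1/432
  (X=3, W=0, Z=2, U=1, Y=4) weight 1/432
  (X=3, W=0, Z=2, U=2, Y=4) weight 1/432
  (X=3, W=0, Z=2, U=3, Y=4) weight 1/432
  (X=3, W=0, Z=2, U=4, Y=4) weight 1/432
  (X=4, W=0, Z=1, U=1, Y=3) weight 1/432
  … 63 more
Group by Y:
  weight(Y=3) = 1/12
  weight(Y=4) = 1/12
Total weight = 1/12 + 1/12 = 1/6
P(Y=3 | obs) = 1/12 / 1/6 = 1/2
P(Y=4 | obs) = 1/12 / 1/6 = 1/2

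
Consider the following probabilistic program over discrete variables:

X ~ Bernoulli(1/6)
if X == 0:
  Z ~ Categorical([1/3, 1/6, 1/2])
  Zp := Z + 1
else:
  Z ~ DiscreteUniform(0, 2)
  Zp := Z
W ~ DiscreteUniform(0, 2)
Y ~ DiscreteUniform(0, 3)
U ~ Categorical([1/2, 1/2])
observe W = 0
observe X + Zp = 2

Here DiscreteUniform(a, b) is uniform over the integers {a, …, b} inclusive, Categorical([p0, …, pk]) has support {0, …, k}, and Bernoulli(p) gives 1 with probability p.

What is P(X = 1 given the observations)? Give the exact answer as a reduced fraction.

Enumerate traces; 16 have nonzero weight after conditioning:
  (X=0, Z=1, W=0, Y=0, U=0) weight 5/864
  (X=0, Z=1, W=0, Y=0, U=1) weight 5/864
  (X=0, Z=1, W=0, Y=1, U=0) weight 5/864
  (X=0, Z=1, W=0, Y=1, U=1) weight 5/864
  (X=0, Z=1, W=0, Y=2, U=0) weight 5/864
  (X=0, Z=1, W=0, Y=2, U=1) weight 5/864
  (X=0, Z=1, W=0, Y=3, U=0) weight 5/864
  (X=0, Z=1, W=0, Y=3, U=1) weight 5/864
  (X=1, Z=1, W=0, Y=0, U=0) weight 1/432
  … 7 more
Group by X:
  weight(X=0) = 5/108
  weight(X=1) = 1/54
Total weight = 5/108 + 1/54 = 7/108
P(X=0 | obs) = 5/108 / 7/108 = 5/7
P(X=1 | obs) = 1/54 / 7/108 = 2/7

P(X = 1 | obs) = 2/7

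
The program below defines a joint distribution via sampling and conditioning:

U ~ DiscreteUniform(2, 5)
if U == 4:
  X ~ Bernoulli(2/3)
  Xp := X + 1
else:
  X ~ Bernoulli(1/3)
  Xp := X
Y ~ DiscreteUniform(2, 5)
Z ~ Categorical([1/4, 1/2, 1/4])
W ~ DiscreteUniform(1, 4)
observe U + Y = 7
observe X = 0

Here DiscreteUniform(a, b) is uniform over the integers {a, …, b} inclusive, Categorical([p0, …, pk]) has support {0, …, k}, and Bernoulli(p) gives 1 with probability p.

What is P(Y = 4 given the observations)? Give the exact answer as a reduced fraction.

P(Y = 4 | obs) = 2/7

Enumerate traces; 48 have nonzero weight after conditioning:
  (U=2, X=0, Y=5, Z=0, W=1) weight 1/384
  (U=2, X=0, Y=5, Z=0, W=2) weight 1/384
  (U=2, X=0, Y=5, Z=0, W=3) weight 1/384
  (U=2, X=0, Y=5, Z=0, W=4) weight 1/384
  (U=2, X=0, Y=5, Z=1, W=1) weight 1/192
  (U=2, X=0, Y=5, Z=1, W=2) weight 1/192
  (U=2, X=0, Y=5, Z=1, W=3) weight 1/192
  (U=2, X=0, Y=5, Z=1, W=4) weight 1/192
  (U=3, X=0, Y=4, Z=0, W=1) weight 1/384
  (U=4, X=0, Y=3, Z=0, W=1) weight 1/768
  … 38 more
Group by Y:
  weight(Y=2) = 1/24
  weight(Y=3) = 1/48
  weight(Y=4) = 1/24
  weight(Y=5) = 1/24
Total weight = 1/24 + 1/48 + 1/24 + 1/24 = 7/48
P(Y=2 | obs) = 1/24 / 7/48 = 2/7
P(Y=3 | obs) = 1/48 / 7/48 = 1/7
P(Y=4 | obs) = 1/24 / 7/48 = 2/7
P(Y=5 | obs) = 1/24 / 7/48 = 2/7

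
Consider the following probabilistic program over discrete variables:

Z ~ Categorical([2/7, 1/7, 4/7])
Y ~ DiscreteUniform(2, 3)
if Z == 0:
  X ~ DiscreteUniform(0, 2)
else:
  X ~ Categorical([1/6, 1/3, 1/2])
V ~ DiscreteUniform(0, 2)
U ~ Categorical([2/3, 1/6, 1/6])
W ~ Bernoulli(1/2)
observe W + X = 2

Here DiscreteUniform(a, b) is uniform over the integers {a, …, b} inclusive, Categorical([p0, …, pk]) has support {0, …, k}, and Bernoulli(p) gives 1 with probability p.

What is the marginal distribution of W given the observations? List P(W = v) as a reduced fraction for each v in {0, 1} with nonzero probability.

P(W=0) = 19/33, P(W=1) = 14/33

Enumerate traces; 108 have nonzero weight after conditioning:
  (Z=0, Y=2, X=1, V=0, U=0, W=1) weight 1/189
  (Z=0, Y=2, X=1, V=0, U=1, W=1) weight 1/756
  (Z=0, Y=2, X=1, V=0, U=2, W=1) weight 1/756
  (Z=0, Y=2, X=1, V=1, U=0, W=1) weight 1/189
  (Z=0, Y=2, X=1, V=1, U=1, W=1) weight 1/756
  (Z=0, Y=2, X=1, V=1, U=2, W=1) weight 1/756
  (Z=0, Y=2, X=1, V=2, U=0, W=1) weight 1/189
  (Z=0, Y=2, X=1, V=2, U=1, W=1) weight 1/756
  (Z=0, Y=2, X=2, V=0, U=0, W=0) weight 1/189
  … 99 more
Group by W:
  weight(W=0) = 19/84
  weight(W=1) = 1/6
Total weight = 19/84 + 1/6 = 11/28
P(W=0 | obs) = 19/84 / 11/28 = 19/33
P(W=1 | obs) = 1/6 / 11/28 = 14/33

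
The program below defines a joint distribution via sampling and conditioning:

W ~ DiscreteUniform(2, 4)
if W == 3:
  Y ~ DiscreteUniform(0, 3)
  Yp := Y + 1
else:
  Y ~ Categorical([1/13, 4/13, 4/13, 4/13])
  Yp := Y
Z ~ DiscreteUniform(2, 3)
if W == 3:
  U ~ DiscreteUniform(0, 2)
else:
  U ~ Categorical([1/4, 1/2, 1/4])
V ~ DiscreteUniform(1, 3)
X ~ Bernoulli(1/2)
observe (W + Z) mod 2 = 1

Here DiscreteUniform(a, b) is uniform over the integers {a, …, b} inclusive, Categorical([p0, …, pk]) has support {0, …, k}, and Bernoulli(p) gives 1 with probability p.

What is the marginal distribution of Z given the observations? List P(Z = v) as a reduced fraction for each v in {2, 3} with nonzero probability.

P(Z=2) = 1/3, P(Z=3) = 2/3

Enumerate traces; 216 have nonzero weight after conditioning:
  (W=2, Y=0, Z=3, U=0, V=1, X=0) weight 1/1872
  (W=2, Y=0, Z=3, U=0, V=1, X=1) weight 1/1872
  (W=2, Y=0, Z=3, U=0, V=2, X=0) weight 1/1872
  (W=2, Y=0, Z=3, U=0, V=2, X=1) weight 1/1872
  (W=2, Y=0, Z=3, U=0, V=3, X=0) weight 1/1872
  (W=2, Y=0, Z=3, U=0, V=3, X=1) weight 1/1872
  (W=2, Y=0, Z=3, U=1, V=1, X=0) weight 1/936
  (W=2, Y=0, Z=3, U=1, V=1, X=1) weight 1/936
  (W=3, Y=0, Z=2, U=0, V=1, X=0) weight 1/432
  … 207 more
Group by Z:
  weight(Z=2) = 1/6
  weight(Z=3) = 1/3
Total weight = 1/6 + 1/3 = 1/2
P(Z=2 | obs) = 1/6 / 1/2 = 1/3
P(Z=3 | obs) = 1/3 / 1/2 = 2/3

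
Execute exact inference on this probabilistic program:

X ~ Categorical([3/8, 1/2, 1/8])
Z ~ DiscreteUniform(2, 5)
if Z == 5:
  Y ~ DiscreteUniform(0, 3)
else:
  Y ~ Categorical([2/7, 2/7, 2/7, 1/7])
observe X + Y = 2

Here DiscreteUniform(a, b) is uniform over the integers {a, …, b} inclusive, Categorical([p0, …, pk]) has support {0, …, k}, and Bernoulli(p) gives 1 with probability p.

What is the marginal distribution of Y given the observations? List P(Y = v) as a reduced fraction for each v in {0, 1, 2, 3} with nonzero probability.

Enumerate traces; 12 have nonzero weight after conditioning:
  (X=0, Z=2, Y=2) weight 3/112
  (X=0, Z=3, Y=2) weight 3/112
  (X=0, Z=4, Y=2) weight 3/112
  (X=0, Z=5, Y=2) weight 3/128
  (X=1, Z=2, Y=1) weight 1/28
  (X=1, Z=3, Y=1) weight 1/28
  (X=1, Z=4, Y=1) weight 1/28
  (X=1, Z=5, Y=1) weight 1/32
  (X=2, Z=2, Y=0) weight 1/112
  … 3 more
Group by Y:
  weight(Y=0) = 31/896
  weight(Y=1) = 31/224
  weight(Y=2) = 93/896
Total weight = 31/896 + 31/224 + 93/896 = 31/112
P(Y=0 | obs) = 31/896 / 31/112 = 1/8
P(Y=1 | obs) = 31/224 / 31/112 = 1/2
P(Y=2 | obs) = 93/896 / 31/112 = 3/8

P(Y=0) = 1/8, P(Y=1) = 1/2, P(Y=2) = 3/8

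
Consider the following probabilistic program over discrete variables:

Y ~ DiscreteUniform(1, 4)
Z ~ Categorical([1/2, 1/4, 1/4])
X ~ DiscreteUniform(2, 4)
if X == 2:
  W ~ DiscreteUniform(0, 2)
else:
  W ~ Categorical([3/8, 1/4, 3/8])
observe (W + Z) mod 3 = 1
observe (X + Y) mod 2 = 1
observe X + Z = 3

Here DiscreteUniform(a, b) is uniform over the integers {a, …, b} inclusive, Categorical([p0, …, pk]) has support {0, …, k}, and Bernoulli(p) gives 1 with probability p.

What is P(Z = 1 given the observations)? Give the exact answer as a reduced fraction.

P(Z = 1 | obs) = 2/5

Enumerate traces; 4 have nonzero weight after conditioning:
  (Y=1, Z=1, X=2, W=0) weight 1/144
  (Y=2, Z=0, X=3, W=1) weight 1/96
  (Y=3, Z=1, X=2, W=0) weight 1/144
  (Y=4, Z=0, X=3, W=1) weight 1/96
Group by Z:
  weight(Z=0) = 1/48
  weight(Z=1) = 1/72
Total weight = 1/48 + 1/72 = 5/144
P(Z=0 | obs) = 1/48 / 5/144 = 3/5
P(Z=1 | obs) = 1/72 / 5/144 = 2/5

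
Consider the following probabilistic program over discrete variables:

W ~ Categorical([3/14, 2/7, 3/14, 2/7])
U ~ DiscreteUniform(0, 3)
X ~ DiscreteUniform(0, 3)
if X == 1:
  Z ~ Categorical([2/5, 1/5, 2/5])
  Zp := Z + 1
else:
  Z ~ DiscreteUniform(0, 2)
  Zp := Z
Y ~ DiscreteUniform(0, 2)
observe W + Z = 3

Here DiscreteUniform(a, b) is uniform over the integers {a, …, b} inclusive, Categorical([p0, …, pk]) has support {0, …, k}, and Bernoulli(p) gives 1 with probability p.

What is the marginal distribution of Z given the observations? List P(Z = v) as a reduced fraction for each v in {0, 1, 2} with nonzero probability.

Enumerate traces; 144 have nonzero weight after conditioning:
  (W=1, U=0, X=0, Z=2, Y=0) weight 1/504
  (W=1, U=0, X=0, Z=2, Y=1) weight 1/504
  (W=1, U=0, X=0, Z=2, Y=2) weight 1/504
  (W=1, U=0, X=1, Z=2, Y=0) weight 1/420
  (W=1, U=0, X=1, Z=2, Y=1) weight 1/420
  (W=1, U=0, X=1, Z=2, Y=2) weight 1/420
  (W=1, U=0, X=2, Z=2, Y=0) weight 1/504
  (W=1, U=0, X=2, Z=2, Y=1) weight 1/504
  (W=2, U=0, X=0, Z=1, Y=0) weight 1/672
  (W=3, U=0, X=0, Z=0, Y=0) weight 1/504
  … 134 more
Group by Z:
  weight(Z=0) = 1/10
  weight(Z=1) = 9/140
  weight(Z=2) = 1/10
Total weight = 1/10 + 9/140 + 1/10 = 37/140
P(Z=0 | obs) = 1/10 / 37/140 = 14/37
P(Z=1 | obs) = 9/140 / 37/140 = 9/37
P(Z=2 | obs) = 1/10 / 37/140 = 14/37

P(Z=0) = 14/37, P(Z=1) = 9/37, P(Z=2) = 14/37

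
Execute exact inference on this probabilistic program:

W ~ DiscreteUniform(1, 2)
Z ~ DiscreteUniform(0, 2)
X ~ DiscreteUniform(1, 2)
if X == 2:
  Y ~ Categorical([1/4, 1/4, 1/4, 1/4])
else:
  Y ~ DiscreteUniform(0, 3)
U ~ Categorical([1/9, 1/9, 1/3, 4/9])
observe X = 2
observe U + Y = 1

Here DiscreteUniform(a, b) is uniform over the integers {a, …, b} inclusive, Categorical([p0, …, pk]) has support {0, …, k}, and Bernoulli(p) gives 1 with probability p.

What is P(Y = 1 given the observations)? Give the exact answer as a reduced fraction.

P(Y = 1 | obs) = 1/2

Enumerate traces; 12 have nonzero weight after conditioning:
  (W=1, Z=0, X=2, Y=0, U=1) weight 1/432
  (W=1, Z=0, X=2, Y=1, U=0) weight 1/432
  (W=1, Z=1, X=2, Y=0, U=1) weight 1/432
  (W=1, Z=1, X=2, Y=1, U=0) weight 1/432
  (W=1, Z=2, X=2, Y=0, U=1) weight 1/432
  (W=1, Z=2, X=2, Y=1, U=0) weight 1/432
  (W=2, Z=0, X=2, Y=0, U=1) weight 1/432
  (W=2, Z=0, X=2, Y=1, U=0) weight 1/432
  … 4 more
Group by Y:
  weight(Y=0) = 1/72
  weight(Y=1) = 1/72
Total weight = 1/72 + 1/72 = 1/36
P(Y=0 | obs) = 1/72 / 1/36 = 1/2
P(Y=1 | obs) = 1/72 / 1/36 = 1/2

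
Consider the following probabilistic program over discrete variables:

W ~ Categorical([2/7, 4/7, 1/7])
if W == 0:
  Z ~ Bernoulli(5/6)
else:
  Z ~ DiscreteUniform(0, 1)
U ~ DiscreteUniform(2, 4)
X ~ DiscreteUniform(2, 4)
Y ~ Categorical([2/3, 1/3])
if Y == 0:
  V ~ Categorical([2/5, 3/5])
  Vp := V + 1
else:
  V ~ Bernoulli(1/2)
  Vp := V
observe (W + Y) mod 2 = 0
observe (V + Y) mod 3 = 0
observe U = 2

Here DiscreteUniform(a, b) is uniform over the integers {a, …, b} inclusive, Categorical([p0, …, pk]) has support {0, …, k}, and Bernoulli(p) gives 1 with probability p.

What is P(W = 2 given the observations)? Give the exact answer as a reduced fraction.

Enumerate traces; 12 have nonzero weight after conditioning:
  (W=0, Z=0, U=2, X=2, Y=0, V=0) weight 4/2835
  (W=0, Z=0, U=2, X=3, Y=0, V=0) weight 4/2835
  (W=0, Z=0, U=2, X=4, Y=0, V=0) weight 4/2835
  (W=0, Z=1, U=2, X=2, Y=0, V=0) weight 4/567
  (W=0, Z=1, U=2, X=3, Y=0, V=0) weight 4/567
  (W=0, Z=1, U=2, X=4, Y=0, V=0) weight 4/567
  (W=2, Z=0, U=2, X=2, Y=0, V=0) weight 2/945
  (W=2, Z=0, U=2, X=3, Y=0, V=0) weight 2/945
  … 4 more
Group by W:
  weight(W=0) = 8/315
  weight(W=2) = 4/315
Total weight = 8/315 + 4/315 = 4/105
P(W=0 | obs) = 8/315 / 4/105 = 2/3
P(W=2 | obs) = 4/315 / 4/105 = 1/3

P(W = 2 | obs) = 1/3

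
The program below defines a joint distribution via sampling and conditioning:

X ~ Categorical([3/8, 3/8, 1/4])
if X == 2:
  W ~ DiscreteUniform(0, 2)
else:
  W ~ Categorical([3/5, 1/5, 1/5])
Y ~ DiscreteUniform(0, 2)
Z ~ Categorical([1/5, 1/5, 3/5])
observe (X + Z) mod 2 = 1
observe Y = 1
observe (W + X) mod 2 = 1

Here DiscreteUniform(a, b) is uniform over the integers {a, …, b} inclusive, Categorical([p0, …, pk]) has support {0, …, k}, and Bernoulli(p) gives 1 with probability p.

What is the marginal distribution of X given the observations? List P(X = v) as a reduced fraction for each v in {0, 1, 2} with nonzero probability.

Enumerate traces; 6 have nonzero weight after conditioning:
  (X=0, W=1, Y=1, Z=1) weight 1/200
  (X=1, W=0, Y=1, Z=0) weight 3/200
  (X=1, W=0, Y=1, Z=2) weight 9/200
  (X=1, W=2, Y=1, Z=0) weight 1/200
  (X=1, W=2, Y=1, Z=2) weight 3/200
  (X=2, W=1, Y=1, Z=1) weight 1/180
Group by X:
  weight(X=0) = 1/200
  weight(X=1) = 2/25
  weight(X=2) = 1/180
Total weight = 1/200 + 2/25 + 1/180 = 163/1800
P(X=0 | obs) = 1/200 / 163/1800 = 9/163
P(X=1 | obs) = 2/25 / 163/1800 = 144/163
P(X=2 | obs) = 1/180 / 163/1800 = 10/163

P(X=0) = 9/163, P(X=1) = 144/163, P(X=2) = 10/163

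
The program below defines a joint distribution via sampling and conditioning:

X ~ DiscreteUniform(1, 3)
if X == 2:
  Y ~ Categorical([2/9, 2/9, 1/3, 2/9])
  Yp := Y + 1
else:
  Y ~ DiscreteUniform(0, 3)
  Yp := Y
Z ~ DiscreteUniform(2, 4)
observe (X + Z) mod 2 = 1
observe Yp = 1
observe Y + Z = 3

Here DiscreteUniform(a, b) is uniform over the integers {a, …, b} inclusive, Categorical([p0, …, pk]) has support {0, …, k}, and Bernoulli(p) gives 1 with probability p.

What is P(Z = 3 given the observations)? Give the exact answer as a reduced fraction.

P(Z = 3 | obs) = 4/13

Enumerate traces; 3 have nonzero weight after conditioning:
  (X=1, Y=1, Z=2) weight 1/36
  (X=2, Y=0, Z=3) weight 2/81
  (X=3, Y=1, Z=2) weight 1/36
Group by Z:
  weight(Z=2) = 1/18
  weight(Z=3) = 2/81
Total weight = 1/18 + 2/81 = 13/162
P(Z=2 | obs) = 1/18 / 13/162 = 9/13
P(Z=3 | obs) = 2/81 / 13/162 = 4/13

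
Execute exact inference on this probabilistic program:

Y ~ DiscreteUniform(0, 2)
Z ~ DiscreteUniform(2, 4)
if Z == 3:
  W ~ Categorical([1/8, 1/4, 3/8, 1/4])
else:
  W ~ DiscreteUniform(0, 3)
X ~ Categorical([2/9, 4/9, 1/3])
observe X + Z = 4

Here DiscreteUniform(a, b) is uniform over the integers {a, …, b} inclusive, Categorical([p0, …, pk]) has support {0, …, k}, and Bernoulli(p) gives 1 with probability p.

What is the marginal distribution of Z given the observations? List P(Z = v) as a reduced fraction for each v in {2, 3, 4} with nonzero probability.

Enumerate traces; 36 have nonzero weight after conditioning:
  (Y=0, Z=2, W=0, X=2) weight 1/108
  (Y=0, Z=2, W=1, X=2) weight 1/108
  (Y=0, Z=2, W=2, X=2) weight 1/108
  (Y=0, Z=2, W=3, X=2) weight 1/108
  (Y=0, Z=3, W=0, X=1) weight 1/162
  (Y=0, Z=3, W=1, X=1) weight 1/81
  (Y=0, Z=3, W=2, X=1) weight 1/54
  (Y=0, Z=3, W=3, X=1) weight 1/81
  (Y=0, Z=4, W=0, X=0) weight 1/162
  … 27 more
Group by Z:
  weight(Z=2) = 1/9
  weight(Z=3) = 4/27
  weight(Z=4) = 2/27
Total weight = 1/9 + 4/27 + 2/27 = 1/3
P(Z=2 | obs) = 1/9 / 1/3 = 1/3
P(Z=3 | obs) = 4/27 / 1/3 = 4/9
P(Z=4 | obs) = 2/27 / 1/3 = 2/9

P(Z=2) = 1/3, P(Z=3) = 4/9, P(Z=4) = 2/9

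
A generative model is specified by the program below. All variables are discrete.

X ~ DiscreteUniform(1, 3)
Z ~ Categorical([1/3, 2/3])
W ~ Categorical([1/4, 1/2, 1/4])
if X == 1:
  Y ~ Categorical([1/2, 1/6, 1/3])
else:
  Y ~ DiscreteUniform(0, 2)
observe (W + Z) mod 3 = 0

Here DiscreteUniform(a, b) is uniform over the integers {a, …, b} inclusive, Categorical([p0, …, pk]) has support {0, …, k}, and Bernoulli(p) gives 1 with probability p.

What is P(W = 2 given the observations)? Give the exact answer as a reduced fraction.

Enumerate traces; 18 have nonzero weight after conditioning:
  (X=1, Z=0, W=0, Y=0) weight 1/72
  (X=1, Z=0, W=0, Y=1) weight 1/216
  (X=1, Z=0, W=0, Y=2) weight 1/108
  (X=1, Z=1, W=2, Y=0) weight 1/36
  (X=1, Z=1, W=2, Y=1) weight 1/108
  (X=1, Z=1, W=2, Y=2) weight 1/54
  (X=2, Z=0, W=0, Y=0) weight 1/108
  (X=2, Z=0, W=0, Y=1) weight 1/108
  … 10 more
Group by W:
  weight(W=0) = 1/12
  weight(W=2) = 1/6
Total weight = 1/12 + 1/6 = 1/4
P(W=0 | obs) = 1/12 / 1/4 = 1/3
P(W=2 | obs) = 1/6 / 1/4 = 2/3

P(W = 2 | obs) = 2/3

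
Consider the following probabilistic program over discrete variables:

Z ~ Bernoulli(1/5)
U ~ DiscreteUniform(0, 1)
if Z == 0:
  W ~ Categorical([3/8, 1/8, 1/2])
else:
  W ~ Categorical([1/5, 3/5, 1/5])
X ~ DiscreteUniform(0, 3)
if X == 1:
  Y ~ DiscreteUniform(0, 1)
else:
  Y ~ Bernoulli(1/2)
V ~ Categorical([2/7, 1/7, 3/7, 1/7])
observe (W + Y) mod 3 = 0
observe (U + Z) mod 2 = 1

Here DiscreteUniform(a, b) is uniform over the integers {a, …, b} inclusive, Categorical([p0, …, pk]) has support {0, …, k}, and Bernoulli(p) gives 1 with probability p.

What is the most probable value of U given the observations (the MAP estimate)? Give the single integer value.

argmax_v P(U = v | obs) = 1

Enumerate traces; 64 have nonzero weight after conditioning:
  (Z=0, U=1, W=0, X=0, Y=0, V=0) weight 3/560
  (Z=0, U=1, W=0, X=0, Y=0, V=1) weight 3/1120
  (Z=0, U=1, W=0, X=0, Y=0, V=2) weight 9/1120
  (Z=0, U=1, W=0, X=0, Y=0, V=3) weight 3/1120
  (Z=0, U=1, W=0, X=1, Y=0, V=0) weight 3/560
  (Z=0, U=1, W=0, X=1, Y=0, V=1) weight 3/1120
  (Z=0, U=1, W=0, X=1, Y=0, V=2) weight 9/1120
  (Z=0, U=1, W=0, X=1, Y=0, V=3) weight 3/1120
  (Z=1, U=0, W=0, X=0, Y=0, V=0) weight 1/1400
  … 55 more
Group by U:
  weight(U=0) = 1/50
  weight(U=1) = 7/40
Total weight = 1/50 + 7/40 = 39/200
P(U=0 | obs) = 1/50 / 39/200 = 4/39
P(U=1 | obs) = 7/40 / 39/200 = 35/39
argmax = 1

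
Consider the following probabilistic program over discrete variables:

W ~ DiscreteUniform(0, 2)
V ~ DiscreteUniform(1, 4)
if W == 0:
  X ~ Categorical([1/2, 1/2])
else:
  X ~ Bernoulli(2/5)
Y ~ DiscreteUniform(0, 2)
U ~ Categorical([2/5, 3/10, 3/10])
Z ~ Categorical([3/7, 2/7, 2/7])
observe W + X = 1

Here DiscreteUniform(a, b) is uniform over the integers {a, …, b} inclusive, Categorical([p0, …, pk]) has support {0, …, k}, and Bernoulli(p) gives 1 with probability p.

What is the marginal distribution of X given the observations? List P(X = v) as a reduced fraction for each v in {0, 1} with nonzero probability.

P(X=0) = 6/11, P(X=1) = 5/11

Enumerate traces; 216 have nonzero weight after conditioning:
  (W=0, V=1, X=1, Y=0, U=0, Z=0) weight 1/420
  (W=0, V=1, X=1, Y=0, U=0, Z=1) weight 1/630
  (W=0, V=1, X=1, Y=0, U=0, Z=2) weight 1/630
  (W=0, V=1, X=1, Y=0, U=1, Z=0) weight 1/560
  (W=0, V=1, X=1, Y=0, U=1, Z=1) weight 1/840
  (W=0, V=1, X=1, Y=0, U=1, Z=2) weight 1/840
  (W=0, V=1, X=1, Y=0, U=2, Z=0) weight 1/560
  (W=0, V=1, X=1, Y=0, U=2, Z=1) weight 1/840
  (W=1, V=1, X=0, Y=0, U=0, Z=0) weight 1/350
  … 207 more
Group by X:
  weight(X=0) = 1/5
  weight(X=1) = 1/6
Total weight = 1/5 + 1/6 = 11/30
P(X=0 | obs) = 1/5 / 11/30 = 6/11
P(X=1 | obs) = 1/6 / 11/30 = 5/11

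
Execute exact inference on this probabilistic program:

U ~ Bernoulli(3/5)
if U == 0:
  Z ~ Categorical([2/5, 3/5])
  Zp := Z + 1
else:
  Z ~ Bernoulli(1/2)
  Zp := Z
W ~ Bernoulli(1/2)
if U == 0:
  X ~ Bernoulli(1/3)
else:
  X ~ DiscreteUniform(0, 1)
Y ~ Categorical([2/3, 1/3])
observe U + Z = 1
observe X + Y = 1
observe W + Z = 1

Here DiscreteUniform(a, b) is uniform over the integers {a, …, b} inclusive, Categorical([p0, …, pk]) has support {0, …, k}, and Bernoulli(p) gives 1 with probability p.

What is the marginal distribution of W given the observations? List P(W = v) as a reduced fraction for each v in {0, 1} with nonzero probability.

Enumerate traces; 4 have nonzero weight after conditioning:
  (U=0, Z=1, W=0, X=0, Y=1) weight 2/75
  (U=0, Z=1, W=0, X=1, Y=0) weight 2/75
  (U=1, Z=0, W=1, X=0, Y=1) weight 1/40
  (U=1, Z=0, W=1, X=1, Y=0) weight 1/20
Group by W:
  weight(W=0) = 4/75
  weight(W=1) = 3/40
Total weight = 4/75 + 3/40 = 77/600
P(W=0 | obs) = 4/75 / 77/600 = 32/77
P(W=1 | obs) = 3/40 / 77/600 = 45/77

P(W=0) = 32/77, P(W=1) = 45/77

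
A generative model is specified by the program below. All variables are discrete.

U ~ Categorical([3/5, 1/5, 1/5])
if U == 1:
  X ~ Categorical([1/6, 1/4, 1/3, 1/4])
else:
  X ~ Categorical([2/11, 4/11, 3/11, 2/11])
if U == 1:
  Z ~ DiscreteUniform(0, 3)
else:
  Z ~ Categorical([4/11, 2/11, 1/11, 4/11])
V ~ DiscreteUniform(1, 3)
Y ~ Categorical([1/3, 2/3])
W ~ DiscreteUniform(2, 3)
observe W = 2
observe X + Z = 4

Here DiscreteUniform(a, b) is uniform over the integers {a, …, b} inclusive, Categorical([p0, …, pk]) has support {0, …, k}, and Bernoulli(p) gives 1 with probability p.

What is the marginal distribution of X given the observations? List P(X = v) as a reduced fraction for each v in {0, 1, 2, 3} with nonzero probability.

P(X=1) = 3435/5626, P(X=2) = 530/2813, P(X=3) = 39/194

Enumerate traces; 54 have nonzero weight after conditioning:
  (U=0, X=1, Z=3, V=1, Y=0, W=2) weight 8/1815
  (U=0, X=1, Z=3, V=1, Y=1, W=2) weight 16/1815
  (U=0, X=1, Z=3, V=2, Y=0, W=2) weight 8/1815
  (U=0, X=1, Z=3, V=2, Y=1, W=2) weight 16/1815
  (U=0, X=1, Z=3, V=3, Y=0, W=2) weight 8/1815
  (U=0, X=1, Z=3, V=3, Y=1, W=2) weight 16/1815
  (U=0, X=2, Z=2, V=1, Y=0, W=2) weight 1/1210
  (U=0, X=2, Z=2, V=1, Y=1, W=2) weight 1/605
  (U=0, X=3, Z=1, V=1, Y=0, W=2) weight 2/1815
  … 45 more
Group by X:
  weight(X=1) = 229/3872
  weight(X=2) = 53/2904
  weight(X=3) = 377/19360
Total weight = 229/3872 + 53/2904 + 377/19360 = 2813/29040
P(X=1 | obs) = 229/3872 / 2813/29040 = 3435/5626
P(X=2 | obs) = 53/2904 / 2813/29040 = 530/2813
P(X=3 | obs) = 377/19360 / 2813/29040 = 39/194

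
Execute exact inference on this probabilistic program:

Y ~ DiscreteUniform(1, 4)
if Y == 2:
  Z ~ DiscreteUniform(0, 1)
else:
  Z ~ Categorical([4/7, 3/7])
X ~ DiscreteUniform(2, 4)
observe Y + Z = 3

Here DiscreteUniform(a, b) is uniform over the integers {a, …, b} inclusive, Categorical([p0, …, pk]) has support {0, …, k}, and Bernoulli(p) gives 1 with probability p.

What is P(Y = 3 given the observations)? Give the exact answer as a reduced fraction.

P(Y = 3 | obs) = 8/15

Enumerate traces; 6 have nonzero weight after conditioning:
  (Y=2, Z=1, X=2) weight 1/24
  (Y=2, Z=1, X=3) weight 1/24
  (Y=2, Z=1, X=4) weight 1/24
  (Y=3, Z=0, X=2) weight 1/21
  (Y=3, Z=0, X=3) weight 1/21
  (Y=3, Z=0, X=4) weight 1/21
Group by Y:
  weight(Y=2) = 1/8
  weight(Y=3) = 1/7
Total weight = 1/8 + 1/7 = 15/56
P(Y=2 | obs) = 1/8 / 15/56 = 7/15
P(Y=3 | obs) = 1/7 / 15/56 = 8/15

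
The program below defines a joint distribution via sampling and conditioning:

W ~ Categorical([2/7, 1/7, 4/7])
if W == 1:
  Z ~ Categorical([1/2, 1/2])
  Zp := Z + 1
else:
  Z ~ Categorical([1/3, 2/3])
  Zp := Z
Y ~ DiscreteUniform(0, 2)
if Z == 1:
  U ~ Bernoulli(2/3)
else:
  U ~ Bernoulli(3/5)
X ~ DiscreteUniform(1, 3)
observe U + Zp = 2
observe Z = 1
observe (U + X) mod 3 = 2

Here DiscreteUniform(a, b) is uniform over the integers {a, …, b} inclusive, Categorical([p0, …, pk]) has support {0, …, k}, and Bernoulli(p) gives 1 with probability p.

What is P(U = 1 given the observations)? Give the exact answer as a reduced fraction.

P(U = 1 | obs) = 16/17

Enumerate traces; 9 have nonzero weight after conditioning:
  (W=0, Z=1, Y=0, U=1, X=1) weight 8/567
  (W=0, Z=1, Y=1, U=1, X=1) weight 8/567
  (W=0, Z=1, Y=2, U=1, X=1) weight 8/567
  (W=1, Z=1, Y=0, U=0, X=2) weight 1/378
  (W=1, Z=1, Y=1, U=0, X=2) weight 1/378
  (W=1, Z=1, Y=2, U=0, X=2) weight 1/378
  (W=2, Z=1, Y=0, U=1, X=1) weight 16/567
  (W=2, Z=1, Y=1, U=1, X=1) weight 16/567
  … 1 more
Group by U:
  weight(U=0) = 1/126
  weight(U=1) = 8/63
Total weight = 1/126 + 8/63 = 17/126
P(U=0 | obs) = 1/126 / 17/126 = 1/17
P(U=1 | obs) = 8/63 / 17/126 = 16/17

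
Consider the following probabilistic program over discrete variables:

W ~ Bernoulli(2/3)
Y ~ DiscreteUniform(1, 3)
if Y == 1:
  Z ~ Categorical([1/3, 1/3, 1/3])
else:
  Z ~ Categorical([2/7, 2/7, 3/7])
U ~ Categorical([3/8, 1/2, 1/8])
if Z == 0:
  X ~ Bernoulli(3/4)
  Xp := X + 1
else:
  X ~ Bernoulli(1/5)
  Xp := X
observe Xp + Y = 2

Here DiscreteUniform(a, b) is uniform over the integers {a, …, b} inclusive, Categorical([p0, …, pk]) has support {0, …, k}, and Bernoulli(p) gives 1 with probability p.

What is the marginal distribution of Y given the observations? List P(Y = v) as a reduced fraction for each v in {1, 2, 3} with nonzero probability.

P(Y=1) = 91/331, P(Y=2) = 240/331

Enumerate traces; 30 have nonzero weight after conditioning:
  (W=0, Y=1, Z=0, U=0, X=0) weight 1/288
  (W=0, Y=1, Z=0, U=1, X=0) weight 1/216
  (W=0, Y=1, Z=0, U=2, X=0) weight 1/864
  (W=0, Y=1, Z=1, U=0, X=1) weight 1/360
  (W=0, Y=1, Z=1, U=1, X=1) weight 1/270
  (W=0, Y=1, Z=1, U=2, X=1) weight 1/1080
  (W=0, Y=1, Z=2, U=0, X=1) weight 1/360
  (W=0, Y=1, Z=2, U=1, X=1) weight 1/270
  (W=0, Y=2, Z=1, U=0, X=0) weight 1/105
  … 21 more
Group by Y:
  weight(Y=1) = 13/180
  weight(Y=2) = 4/21
Total weight = 13/180 + 4/21 = 331/1260
P(Y=1 | obs) = 13/180 / 331/1260 = 91/331
P(Y=2 | obs) = 4/21 / 331/1260 = 240/331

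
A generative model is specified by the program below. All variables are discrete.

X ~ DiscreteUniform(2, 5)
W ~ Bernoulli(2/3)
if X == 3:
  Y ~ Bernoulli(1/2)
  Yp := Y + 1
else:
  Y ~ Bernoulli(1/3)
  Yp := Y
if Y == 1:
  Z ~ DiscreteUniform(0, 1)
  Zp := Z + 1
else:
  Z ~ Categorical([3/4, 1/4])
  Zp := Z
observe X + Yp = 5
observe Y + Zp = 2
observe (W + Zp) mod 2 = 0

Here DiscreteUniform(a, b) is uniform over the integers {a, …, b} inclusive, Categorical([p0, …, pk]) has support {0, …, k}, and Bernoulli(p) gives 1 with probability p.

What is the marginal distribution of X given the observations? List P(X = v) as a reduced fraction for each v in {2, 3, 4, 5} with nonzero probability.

Enumerate traces; 2 have nonzero weight after conditioning:
  (X=3, W=1, Y=1, Z=0) weight 1/24
  (X=4, W=1, Y=1, Z=0) weight 1/36
Group by X:
  weight(X=3) = 1/24
  weight(X=4) = 1/36
Total weight = 1/24 + 1/36 = 5/72
P(X=3 | obs) = 1/24 / 5/72 = 3/5
P(X=4 | obs) = 1/36 / 5/72 = 2/5

P(X=3) = 3/5, P(X=4) = 2/5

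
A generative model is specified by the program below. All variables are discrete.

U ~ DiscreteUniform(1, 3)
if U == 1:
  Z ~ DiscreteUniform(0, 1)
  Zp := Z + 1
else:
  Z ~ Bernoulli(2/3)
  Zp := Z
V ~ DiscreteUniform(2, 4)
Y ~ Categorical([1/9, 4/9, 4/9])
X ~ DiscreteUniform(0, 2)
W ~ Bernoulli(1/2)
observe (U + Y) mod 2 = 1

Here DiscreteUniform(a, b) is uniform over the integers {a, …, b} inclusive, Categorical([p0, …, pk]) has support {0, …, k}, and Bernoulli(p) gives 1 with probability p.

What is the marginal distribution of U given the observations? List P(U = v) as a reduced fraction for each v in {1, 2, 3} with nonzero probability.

P(U=1) = 5/14, P(U=2) = 2/7, P(U=3) = 5/14

Enumerate traces; 180 have nonzero weight after conditioning:
  (U=1, Z=0, V=2, Y=0, X=0, W=0) weight 1/972
  (U=1, Z=0, V=2, Y=0, X=0, W=1) weight 1/972
  (U=1, Z=0, V=2, Y=0, X=1, W=0) weight 1/972
  (U=1, Z=0, V=2, Y=0, X=1, W=1) weight 1/972
  (U=1, Z=0, V=2, Y=0, X=2, W=0) weight 1/972
  (U=1, Z=0, V=2, Y=0, X=2, W=1) weight 1/972
  (U=1, Z=0, V=2, Y=2, X=0, W=0) weight 1/243
  (U=1, Z=0, V=2, Y=2, X=0, W=1) weight 1/243
  (U=2, Z=0, V=2, Y=1, X=0, W=0) weight 2/729
  (U=3, Z=0, V=2, Y=0, X=0, W=0) weight 1/1458
  … 170 more
Group by U:
  weight(U=1) = 5/27
  weight(U=2) = 4/27
  weight(U=3) = 5/27
Total weight = 5/27 + 4/27 + 5/27 = 14/27
P(U=1 | obs) = 5/27 / 14/27 = 5/14
P(U=2 | obs) = 4/27 / 14/27 = 2/7
P(U=3 | obs) = 5/27 / 14/27 = 5/14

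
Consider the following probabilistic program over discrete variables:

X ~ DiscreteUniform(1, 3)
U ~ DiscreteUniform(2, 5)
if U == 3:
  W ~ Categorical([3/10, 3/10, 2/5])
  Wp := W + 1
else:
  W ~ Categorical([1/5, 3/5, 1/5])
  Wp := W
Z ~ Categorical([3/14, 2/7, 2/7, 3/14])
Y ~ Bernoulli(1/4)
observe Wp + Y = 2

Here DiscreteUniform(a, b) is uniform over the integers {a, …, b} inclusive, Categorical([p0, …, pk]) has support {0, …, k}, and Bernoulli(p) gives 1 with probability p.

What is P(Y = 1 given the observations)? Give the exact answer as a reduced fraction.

P(Y = 1 | obs) = 7/16

Enumerate traces; 96 have nonzero weight after conditioning:
  (X=1, U=2, W=1, Z=0, Y=1) weight 3/1120
  (X=1, U=2, W=1, Z=1, Y=1) weight 1/280
  (X=1, U=2, W=1, Z=2, Y=1) weight 1/280
  (X=1, U=2, W=1, Z=3, Y=1) weight 3/1120
  (X=1, U=2, W=2, Z=0, Y=0) weight 3/1120
  (X=1, U=2, W=2, Z=1, Y=0) weight 1/280
  (X=1, U=2, W=2, Z=2, Y=0) weight 1/280
  (X=1, U=2, W=2, Z=3, Y=0) weight 3/1120
  … 88 more
Group by Y:
  weight(Y=0) = 27/160
  weight(Y=1) = 21/160
Total weight = 27/160 + 21/160 = 3/10
P(Y=0 | obs) = 27/160 / 3/10 = 9/16
P(Y=1 | obs) = 21/160 / 3/10 = 7/16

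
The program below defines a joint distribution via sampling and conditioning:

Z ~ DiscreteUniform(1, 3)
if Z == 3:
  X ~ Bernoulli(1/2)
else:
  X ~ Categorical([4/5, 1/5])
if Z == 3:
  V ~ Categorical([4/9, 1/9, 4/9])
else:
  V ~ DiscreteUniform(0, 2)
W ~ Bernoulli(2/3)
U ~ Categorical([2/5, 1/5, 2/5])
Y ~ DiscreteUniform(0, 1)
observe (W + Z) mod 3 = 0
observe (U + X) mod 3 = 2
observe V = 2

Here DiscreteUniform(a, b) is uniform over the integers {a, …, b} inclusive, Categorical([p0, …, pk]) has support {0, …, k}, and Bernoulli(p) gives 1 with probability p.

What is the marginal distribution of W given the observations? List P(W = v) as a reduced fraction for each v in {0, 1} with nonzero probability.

Enumerate traces; 8 have nonzero weight after conditioning:
  (Z=2, X=0, V=2, W=1, U=2, Y=0) weight 8/675
  (Z=2, X=0, V=2, W=1, U=2, Y=1) weight 8/675
  (Z=2, X=1, V=2, W=1, U=1, Y=0) weight 1/675
  (Z=2, X=1, V=2, W=1, U=1, Y=1) weight 1/675
  (Z=3, X=0, V=2, W=0, U=2, Y=0) weight 2/405
  (Z=3, X=0, V=2, W=0, U=2, Y=1) weight 2/405
  (Z=3, X=1, V=2, W=0, U=1, Y=0) weight 1/405
  (Z=3, X=1, V=2, W=0, U=1, Y=1) weight 1/405
Group by W:
  weight(W=0) = 2/135
  weight(W=1) = 2/75
Total weight = 2/135 + 2/75 = 28/675
P(W=0 | obs) = 2/135 / 28/675 = 5/14
P(W=1 | obs) = 2/75 / 28/675 = 9/14

P(W=0) = 5/14, P(W=1) = 9/14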